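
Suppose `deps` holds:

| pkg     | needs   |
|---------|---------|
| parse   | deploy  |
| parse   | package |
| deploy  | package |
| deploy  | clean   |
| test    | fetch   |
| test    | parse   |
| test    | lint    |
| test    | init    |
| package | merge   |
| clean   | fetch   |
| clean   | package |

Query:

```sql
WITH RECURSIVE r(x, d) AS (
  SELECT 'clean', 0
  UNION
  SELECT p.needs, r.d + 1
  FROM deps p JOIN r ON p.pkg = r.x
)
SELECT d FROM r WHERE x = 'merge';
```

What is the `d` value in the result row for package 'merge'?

2

Base: (clean, d=0).
Iteration 1: edges from {clean} -> (fetch, d=1), (package, d=1).
Iteration 2: edges from {fetch,package} -> (merge, d=2).
Iteration 3: no outgoing edges from {merge}; recursion stops.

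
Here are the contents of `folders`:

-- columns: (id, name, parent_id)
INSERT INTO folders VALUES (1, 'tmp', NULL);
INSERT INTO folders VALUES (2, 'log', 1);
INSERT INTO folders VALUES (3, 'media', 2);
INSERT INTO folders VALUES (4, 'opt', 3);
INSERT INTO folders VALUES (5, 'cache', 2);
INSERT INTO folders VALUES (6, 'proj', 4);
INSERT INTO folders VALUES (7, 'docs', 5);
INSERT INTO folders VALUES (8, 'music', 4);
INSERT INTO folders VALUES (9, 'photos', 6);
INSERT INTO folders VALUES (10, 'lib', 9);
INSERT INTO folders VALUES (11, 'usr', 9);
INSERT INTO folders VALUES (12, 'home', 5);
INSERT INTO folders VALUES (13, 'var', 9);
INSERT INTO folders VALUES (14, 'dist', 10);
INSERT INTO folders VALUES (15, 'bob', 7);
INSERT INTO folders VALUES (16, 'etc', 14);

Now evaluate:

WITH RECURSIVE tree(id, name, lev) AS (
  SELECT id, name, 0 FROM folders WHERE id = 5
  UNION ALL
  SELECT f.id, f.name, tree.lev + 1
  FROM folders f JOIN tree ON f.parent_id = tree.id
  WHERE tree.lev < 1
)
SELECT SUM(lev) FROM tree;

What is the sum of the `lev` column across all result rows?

2

Base: id=5 (cache) at lev 0.
Iteration 1: rows with parent_id in {5} -> docs (id 7, lev 1), home (id 12, lev 1).
Iteration 2: lev < 1 fails for all current rows; recursion stops.
SUM(lev) = 0 + 1 + 1 = 2.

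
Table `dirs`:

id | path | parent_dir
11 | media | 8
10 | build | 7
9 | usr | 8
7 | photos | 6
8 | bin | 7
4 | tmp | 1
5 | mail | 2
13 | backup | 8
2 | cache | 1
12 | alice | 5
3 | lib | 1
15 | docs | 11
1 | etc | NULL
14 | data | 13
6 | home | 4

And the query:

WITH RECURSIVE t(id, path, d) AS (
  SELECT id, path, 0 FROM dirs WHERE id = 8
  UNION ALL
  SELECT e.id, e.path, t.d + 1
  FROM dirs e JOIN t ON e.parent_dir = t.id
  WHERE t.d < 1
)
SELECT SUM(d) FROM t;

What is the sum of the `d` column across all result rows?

3

Base: id=8 (bin) at d 0.
Iteration 1: rows with parent_dir in {8} -> usr (id 9, d 1), media (id 11, d 1), backup (id 13, d 1).
Iteration 2: d < 1 fails for all current rows; recursion stops.
SUM(d) = 0 + 1 + 1 + 1 = 3.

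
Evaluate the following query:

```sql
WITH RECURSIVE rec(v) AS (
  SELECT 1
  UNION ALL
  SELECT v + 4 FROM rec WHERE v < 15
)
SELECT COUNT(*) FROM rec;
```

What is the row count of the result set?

Base: v=1.
Iteration 1: 1 < 15 holds -> v = 1 + 4 = 5.
Iteration 2: 5 < 15 holds -> v = 5 + 4 = 9.
Iteration 3: 9 < 15 holds -> v = 9 + 4 = 13.
Iteration 4: 13 < 15 holds -> v = 13 + 4 = 17.
Iteration 5: 17 < 15 fails; recursion stops.
Total rows emitted: 5.

5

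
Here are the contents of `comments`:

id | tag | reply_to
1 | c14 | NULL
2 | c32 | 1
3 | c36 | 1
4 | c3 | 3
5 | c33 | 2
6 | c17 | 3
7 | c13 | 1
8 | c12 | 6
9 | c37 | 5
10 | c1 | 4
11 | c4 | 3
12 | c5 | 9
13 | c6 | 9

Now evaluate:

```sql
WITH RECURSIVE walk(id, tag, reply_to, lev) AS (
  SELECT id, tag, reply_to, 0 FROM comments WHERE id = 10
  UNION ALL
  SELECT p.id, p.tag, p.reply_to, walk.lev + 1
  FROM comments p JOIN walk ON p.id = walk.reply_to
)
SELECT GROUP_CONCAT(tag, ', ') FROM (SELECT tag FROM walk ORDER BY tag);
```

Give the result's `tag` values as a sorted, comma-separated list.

Base: id=10 (c1), reply_to=4, lev 0.
Iteration 1: join on id=4 -> c3 (id 4, reply_to=3, lev 1).
Iteration 2: join on id=3 -> c36 (id 3, reply_to=1, lev 2).
Iteration 3: join on id=1 -> c14 (id 1, reply_to=NULL, lev 3).
Iteration 4: reply_to is NULL; no match; recursion stops.

c1, c14, c3, c36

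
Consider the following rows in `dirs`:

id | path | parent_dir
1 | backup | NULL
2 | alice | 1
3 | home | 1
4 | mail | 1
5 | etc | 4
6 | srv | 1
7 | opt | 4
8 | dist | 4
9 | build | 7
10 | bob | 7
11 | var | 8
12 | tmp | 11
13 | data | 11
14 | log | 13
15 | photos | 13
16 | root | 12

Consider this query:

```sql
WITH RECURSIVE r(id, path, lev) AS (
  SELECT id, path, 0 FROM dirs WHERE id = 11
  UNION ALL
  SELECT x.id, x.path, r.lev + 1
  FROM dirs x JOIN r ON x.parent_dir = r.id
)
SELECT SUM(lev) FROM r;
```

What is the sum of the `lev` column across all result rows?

8

Base: id=11 (var) at lev 0.
Iteration 1: rows with parent_dir in {11} -> tmp (id 12, lev 1), data (id 13, lev 1).
Iteration 2: rows with parent_dir in {12,13} -> log (id 14, lev 2), photos (id 15, lev 2), root (id 16, lev 2).
Iteration 3: no rows with parent_dir in {14,15,16}; recursion stops.
SUM(lev) = 0 + 1 + 1 + 2 + 2 + 2 = 8.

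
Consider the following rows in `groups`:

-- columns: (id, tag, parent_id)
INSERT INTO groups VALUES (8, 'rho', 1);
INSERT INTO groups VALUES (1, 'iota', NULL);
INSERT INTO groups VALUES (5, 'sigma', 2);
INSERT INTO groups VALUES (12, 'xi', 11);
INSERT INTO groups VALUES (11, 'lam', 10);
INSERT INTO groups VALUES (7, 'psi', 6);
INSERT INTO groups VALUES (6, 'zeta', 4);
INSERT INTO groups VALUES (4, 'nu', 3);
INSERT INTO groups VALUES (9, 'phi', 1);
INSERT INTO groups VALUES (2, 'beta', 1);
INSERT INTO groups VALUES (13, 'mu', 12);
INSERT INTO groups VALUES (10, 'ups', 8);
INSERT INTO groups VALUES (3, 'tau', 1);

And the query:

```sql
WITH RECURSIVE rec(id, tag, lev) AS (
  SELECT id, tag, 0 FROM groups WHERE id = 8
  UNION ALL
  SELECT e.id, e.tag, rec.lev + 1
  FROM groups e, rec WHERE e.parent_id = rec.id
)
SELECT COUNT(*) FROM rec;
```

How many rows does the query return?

5

Base: id=8 (rho) at lev 0.
Iteration 1: rows with parent_id in {8} -> ups (id 10, lev 1).
Iteration 2: rows with parent_id in {10} -> lam (id 11, lev 2).
Iteration 3: rows with parent_id in {11} -> xi (id 12, lev 3).
Iteration 4: rows with parent_id in {12} -> mu (id 13, lev 4).
Iteration 5: no rows with parent_id in {13}; recursion stops.
Total rows emitted: 5.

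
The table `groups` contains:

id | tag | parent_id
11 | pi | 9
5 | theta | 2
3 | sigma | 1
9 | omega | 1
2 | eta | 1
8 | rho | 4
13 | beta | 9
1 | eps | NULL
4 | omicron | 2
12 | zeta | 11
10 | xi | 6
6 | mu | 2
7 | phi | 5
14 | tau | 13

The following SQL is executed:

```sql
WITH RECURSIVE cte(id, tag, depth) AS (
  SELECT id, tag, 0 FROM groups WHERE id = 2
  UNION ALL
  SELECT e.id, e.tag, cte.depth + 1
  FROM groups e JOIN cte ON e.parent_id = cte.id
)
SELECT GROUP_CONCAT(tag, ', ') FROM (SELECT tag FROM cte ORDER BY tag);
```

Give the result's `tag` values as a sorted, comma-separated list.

Base: id=2 (eta) at depth 0.
Iteration 1: rows with parent_id in {2} -> omicron (id 4, depth 1), theta (id 5, depth 1), mu (id 6, depth 1).
Iteration 2: rows with parent_id in {4,5,6} -> phi (id 7, depth 2), rho (id 8, depth 2), xi (id 10, depth 2).
Iteration 3: no rows with parent_id in {7,8,10}; recursion stops.

eta, mu, omicron, phi, rho, theta, xi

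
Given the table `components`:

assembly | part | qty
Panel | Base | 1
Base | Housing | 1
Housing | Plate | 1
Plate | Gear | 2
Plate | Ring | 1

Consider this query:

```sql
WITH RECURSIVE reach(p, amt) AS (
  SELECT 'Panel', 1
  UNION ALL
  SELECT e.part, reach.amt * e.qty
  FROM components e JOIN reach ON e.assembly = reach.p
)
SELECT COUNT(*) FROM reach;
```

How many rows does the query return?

6

Base: (Panel, amt=1).
Iteration 1: components of {Panel} -> Base = 1*1 = 1.
Iteration 2: components of {Base} -> Housing = 1*1 = 1.
Iteration 3: components of {Housing} -> Plate = 1*1 = 1.
Iteration 4: components of {Plate} -> Gear = 1*2 = 2, Ring = 1*1 = 1.
Iteration 5: no further components; recursion stops.
Total rows emitted: 6.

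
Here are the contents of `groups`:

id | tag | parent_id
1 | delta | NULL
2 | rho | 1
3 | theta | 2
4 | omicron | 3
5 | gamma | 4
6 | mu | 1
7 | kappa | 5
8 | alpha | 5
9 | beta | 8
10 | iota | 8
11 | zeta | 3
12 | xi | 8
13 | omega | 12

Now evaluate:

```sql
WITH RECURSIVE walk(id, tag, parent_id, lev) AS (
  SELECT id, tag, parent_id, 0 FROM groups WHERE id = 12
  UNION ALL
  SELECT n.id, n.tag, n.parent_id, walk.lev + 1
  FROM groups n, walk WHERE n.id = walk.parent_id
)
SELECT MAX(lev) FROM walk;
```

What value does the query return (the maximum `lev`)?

6

Base: id=12 (xi), parent_id=8, lev 0.
Iteration 1: join on id=8 -> alpha (id 8, parent_id=5, lev 1).
Iteration 2: join on id=5 -> gamma (id 5, parent_id=4, lev 2).
Iteration 3: join on id=4 -> omicron (id 4, parent_id=3, lev 3).
Iteration 4: join on id=3 -> theta (id 3, parent_id=2, lev 4).
Iteration 5: join on id=2 -> rho (id 2, parent_id=1, lev 5).
Iteration 6: join on id=1 -> delta (id 1, parent_id=NULL, lev 6).
Iteration 7: parent_id is NULL; no match; recursion stops.
lev values: 0, 1, 2, 3, 4, 5, 6; the maximum is 6.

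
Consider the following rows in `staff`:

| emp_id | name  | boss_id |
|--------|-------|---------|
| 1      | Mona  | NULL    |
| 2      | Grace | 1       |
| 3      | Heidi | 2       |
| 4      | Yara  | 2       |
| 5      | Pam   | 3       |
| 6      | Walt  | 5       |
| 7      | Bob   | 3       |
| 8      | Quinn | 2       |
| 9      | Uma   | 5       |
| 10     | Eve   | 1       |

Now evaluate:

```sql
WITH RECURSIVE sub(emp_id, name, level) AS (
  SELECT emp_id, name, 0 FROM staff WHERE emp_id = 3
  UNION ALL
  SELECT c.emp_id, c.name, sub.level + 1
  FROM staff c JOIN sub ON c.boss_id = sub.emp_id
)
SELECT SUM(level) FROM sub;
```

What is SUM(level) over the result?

6

Base: emp_id=3 (Heidi) at level 0.
Iteration 1: rows with boss_id in {3} -> Pam (id 5, level 1), Bob (id 7, level 1).
Iteration 2: rows with boss_id in {5,7} -> Walt (id 6, level 2), Uma (id 9, level 2).
Iteration 3: no rows with boss_id in {6,9}; recursion stops.
SUM(level) = 0 + 1 + 1 + 2 + 2 = 6.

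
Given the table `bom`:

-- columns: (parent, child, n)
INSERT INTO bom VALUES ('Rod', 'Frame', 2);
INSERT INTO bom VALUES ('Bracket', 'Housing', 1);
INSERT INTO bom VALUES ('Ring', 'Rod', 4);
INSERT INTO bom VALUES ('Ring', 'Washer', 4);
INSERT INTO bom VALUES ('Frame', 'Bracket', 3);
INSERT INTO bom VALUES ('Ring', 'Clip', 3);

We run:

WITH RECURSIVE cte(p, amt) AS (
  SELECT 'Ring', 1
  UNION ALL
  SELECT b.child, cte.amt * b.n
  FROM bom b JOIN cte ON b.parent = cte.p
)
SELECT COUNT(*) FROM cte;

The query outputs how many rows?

7

Base: (Ring, amt=1).
Iteration 1: components of {Ring} -> Clip = 1*3 = 3, Rod = 1*4 = 4, Washer = 1*4 = 4.
Iteration 2: components of {Clip,Rod,Washer} -> Frame = 4*2 = 8.
Iteration 3: components of {Frame} -> Bracket = 8*3 = 24.
Iteration 4: components of {Bracket} -> Housing = 24*1 = 24.
Iteration 5: no further components; recursion stops.
Total rows emitted: 7.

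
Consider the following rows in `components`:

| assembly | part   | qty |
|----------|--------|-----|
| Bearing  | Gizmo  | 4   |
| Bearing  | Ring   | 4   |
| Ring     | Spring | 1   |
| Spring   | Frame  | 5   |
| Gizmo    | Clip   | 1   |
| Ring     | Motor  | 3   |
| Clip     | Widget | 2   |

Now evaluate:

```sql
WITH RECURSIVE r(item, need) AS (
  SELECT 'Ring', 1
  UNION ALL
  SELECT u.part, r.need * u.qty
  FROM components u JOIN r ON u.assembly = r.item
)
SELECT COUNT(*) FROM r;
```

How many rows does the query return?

4

Base: (Ring, need=1).
Iteration 1: components of {Ring} -> Motor = 1*3 = 3, Spring = 1*1 = 1.
Iteration 2: components of {Motor,Spring} -> Frame = 1*5 = 5.
Iteration 3: no further components; recursion stops.
Total rows emitted: 4.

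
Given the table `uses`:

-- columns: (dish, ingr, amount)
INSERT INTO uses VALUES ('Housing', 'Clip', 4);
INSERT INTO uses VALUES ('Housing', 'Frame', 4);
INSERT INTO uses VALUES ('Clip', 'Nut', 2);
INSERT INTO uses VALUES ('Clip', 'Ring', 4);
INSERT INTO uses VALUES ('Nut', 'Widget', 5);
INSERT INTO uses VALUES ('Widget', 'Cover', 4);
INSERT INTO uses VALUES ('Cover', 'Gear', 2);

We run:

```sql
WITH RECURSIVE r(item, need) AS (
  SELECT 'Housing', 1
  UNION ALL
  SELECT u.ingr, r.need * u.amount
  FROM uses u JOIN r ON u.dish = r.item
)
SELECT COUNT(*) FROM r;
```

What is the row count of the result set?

8

Base: (Housing, need=1).
Iteration 1: components of {Housing} -> Clip = 1*4 = 4, Frame = 1*4 = 4.
Iteration 2: components of {Clip,Frame} -> Nut = 4*2 = 8, Ring = 4*4 = 16.
Iteration 3: components of {Nut,Ring} -> Widget = 8*5 = 40.
Iteration 4: components of {Widget} -> Cover = 40*4 = 160.
Iteration 5: components of {Cover} -> Gear = 160*2 = 320.
Iteration 6: no further components; recursion stops.
Total rows emitted: 8.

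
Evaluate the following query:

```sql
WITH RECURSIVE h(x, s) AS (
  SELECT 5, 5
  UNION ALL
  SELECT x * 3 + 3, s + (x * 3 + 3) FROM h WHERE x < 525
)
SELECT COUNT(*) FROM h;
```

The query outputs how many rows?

Base: x=5, s=5.
Iteration 1: 5 < 525 holds -> x = 5 * 3 + 3 = 18, s = 5 + 18 = 23.
Iteration 2: 18 < 525 holds -> x = 18 * 3 + 3 = 57, s = 23 + 57 = 80.
Iteration 3: 57 < 525 holds -> x = 57 * 3 + 3 = 174, s = 80 + 174 = 254.
Iteration 4: 174 < 525 holds -> x = 174 * 3 + 3 = 525, s = 254 + 525 = 779.
Iteration 5: 525 < 525 fails; recursion stops.
Total rows emitted: 5.

5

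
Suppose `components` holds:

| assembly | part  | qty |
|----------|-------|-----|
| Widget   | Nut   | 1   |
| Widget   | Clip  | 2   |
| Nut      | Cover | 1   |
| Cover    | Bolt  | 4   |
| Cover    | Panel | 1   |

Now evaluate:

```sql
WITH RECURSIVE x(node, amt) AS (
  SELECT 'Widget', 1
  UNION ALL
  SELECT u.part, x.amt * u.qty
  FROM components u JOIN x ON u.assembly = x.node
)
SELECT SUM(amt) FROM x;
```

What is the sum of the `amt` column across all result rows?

Base: (Widget, amt=1).
Iteration 1: components of {Widget} -> Clip = 1*2 = 2, Nut = 1*1 = 1.
Iteration 2: components of {Clip,Nut} -> Cover = 1*1 = 1.
Iteration 3: components of {Cover} -> Bolt = 1*4 = 4, Panel = 1*1 = 1.
Iteration 4: no further components; recursion stops.
SUM(amt) = 1 + 1 + 2 + 1 + 4 + 1 = 10.

10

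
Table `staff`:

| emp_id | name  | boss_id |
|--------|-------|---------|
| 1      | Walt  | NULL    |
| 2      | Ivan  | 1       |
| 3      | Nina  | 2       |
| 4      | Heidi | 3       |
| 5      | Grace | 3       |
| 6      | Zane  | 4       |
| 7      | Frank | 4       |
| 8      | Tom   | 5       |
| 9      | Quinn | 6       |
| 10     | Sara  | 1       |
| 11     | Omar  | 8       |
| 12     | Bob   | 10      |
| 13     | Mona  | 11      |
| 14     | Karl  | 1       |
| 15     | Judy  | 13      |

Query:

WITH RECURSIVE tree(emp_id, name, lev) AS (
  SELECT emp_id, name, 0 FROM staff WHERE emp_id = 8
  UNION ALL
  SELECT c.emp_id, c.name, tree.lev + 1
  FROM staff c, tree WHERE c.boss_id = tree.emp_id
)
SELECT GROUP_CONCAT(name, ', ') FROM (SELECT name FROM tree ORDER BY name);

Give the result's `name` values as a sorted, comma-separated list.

Base: emp_id=8 (Tom) at lev 0.
Iteration 1: rows with boss_id in {8} -> Omar (id 11, lev 1).
Iteration 2: rows with boss_id in {11} -> Mona (id 13, lev 2).
Iteration 3: rows with boss_id in {13} -> Judy (id 15, lev 3).
Iteration 4: no rows with boss_id in {15}; recursion stops.

Judy, Mona, Omar, Tom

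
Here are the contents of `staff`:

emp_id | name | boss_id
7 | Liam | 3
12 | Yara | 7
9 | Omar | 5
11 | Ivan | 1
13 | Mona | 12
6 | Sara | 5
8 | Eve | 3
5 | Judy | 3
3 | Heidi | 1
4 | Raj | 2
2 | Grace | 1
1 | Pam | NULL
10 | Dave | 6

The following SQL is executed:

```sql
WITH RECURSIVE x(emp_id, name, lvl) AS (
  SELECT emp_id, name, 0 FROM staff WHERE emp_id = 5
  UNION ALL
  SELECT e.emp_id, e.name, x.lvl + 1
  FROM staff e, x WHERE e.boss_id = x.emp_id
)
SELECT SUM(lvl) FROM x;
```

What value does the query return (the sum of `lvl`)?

4

Base: emp_id=5 (Judy) at lvl 0.
Iteration 1: rows with boss_id in {5} -> Sara (id 6, lvl 1), Omar (id 9, lvl 1).
Iteration 2: rows with boss_id in {6,9} -> Dave (id 10, lvl 2).
Iteration 3: no rows with boss_id in {10}; recursion stops.
SUM(lvl) = 0 + 1 + 1 + 2 = 4.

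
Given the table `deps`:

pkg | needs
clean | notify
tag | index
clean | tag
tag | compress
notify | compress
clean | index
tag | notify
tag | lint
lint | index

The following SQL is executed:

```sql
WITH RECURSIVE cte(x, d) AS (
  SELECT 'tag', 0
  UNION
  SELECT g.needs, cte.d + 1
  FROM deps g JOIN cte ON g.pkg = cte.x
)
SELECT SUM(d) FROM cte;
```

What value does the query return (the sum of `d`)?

Base: (tag, d=0).
Iteration 1: edges from {tag} -> (compress, d=1), (index, d=1), (lint, d=1), (notify, d=1).
Iteration 2: edges from {compress,index,lint,notify} -> (compress, d=2), (index, d=2).
Iteration 3: no outgoing edges from {compress,index}; recursion stops.
SUM(d) = 0 + 1 + 1 + 1 + 1 + 2 + 2 = 8.

8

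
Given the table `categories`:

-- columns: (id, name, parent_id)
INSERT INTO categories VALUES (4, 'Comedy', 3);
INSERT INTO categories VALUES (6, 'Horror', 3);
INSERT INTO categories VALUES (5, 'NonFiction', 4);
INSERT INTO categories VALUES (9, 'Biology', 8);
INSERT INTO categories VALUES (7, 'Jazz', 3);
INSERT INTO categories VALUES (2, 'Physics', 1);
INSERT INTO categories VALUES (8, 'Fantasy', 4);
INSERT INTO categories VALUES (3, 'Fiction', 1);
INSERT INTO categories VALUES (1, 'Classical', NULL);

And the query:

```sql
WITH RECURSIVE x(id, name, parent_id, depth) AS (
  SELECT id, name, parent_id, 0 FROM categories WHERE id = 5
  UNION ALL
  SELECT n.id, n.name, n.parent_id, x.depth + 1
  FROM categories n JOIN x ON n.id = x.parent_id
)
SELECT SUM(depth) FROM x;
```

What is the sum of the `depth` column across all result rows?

Base: id=5 (NonFiction), parent_id=4, depth 0.
Iteration 1: join on id=4 -> Comedy (id 4, parent_id=3, depth 1).
Iteration 2: join on id=3 -> Fiction (id 3, parent_id=1, depth 2).
Iteration 3: join on id=1 -> Classical (id 1, parent_id=NULL, depth 3).
Iteration 4: parent_id is NULL; no match; recursion stops.
SUM(depth) = 0 + 1 + 2 + 3 = 6.

6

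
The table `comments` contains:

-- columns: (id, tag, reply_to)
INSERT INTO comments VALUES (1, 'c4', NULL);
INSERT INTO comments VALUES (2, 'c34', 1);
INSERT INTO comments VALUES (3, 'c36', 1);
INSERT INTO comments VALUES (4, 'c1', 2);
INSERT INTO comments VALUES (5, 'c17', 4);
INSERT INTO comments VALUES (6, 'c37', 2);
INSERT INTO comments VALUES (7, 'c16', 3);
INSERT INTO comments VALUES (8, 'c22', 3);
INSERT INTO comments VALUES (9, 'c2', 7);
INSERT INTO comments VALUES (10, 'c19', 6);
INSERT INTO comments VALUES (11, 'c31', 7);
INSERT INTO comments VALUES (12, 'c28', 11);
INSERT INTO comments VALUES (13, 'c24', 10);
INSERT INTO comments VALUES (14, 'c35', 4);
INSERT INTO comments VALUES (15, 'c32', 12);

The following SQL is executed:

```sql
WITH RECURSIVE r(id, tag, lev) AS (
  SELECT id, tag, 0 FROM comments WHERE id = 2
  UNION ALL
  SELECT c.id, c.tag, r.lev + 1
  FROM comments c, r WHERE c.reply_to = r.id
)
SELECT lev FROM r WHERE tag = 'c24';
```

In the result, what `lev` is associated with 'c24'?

Base: id=2 (c34) at lev 0.
Iteration 1: rows with reply_to in {2} -> c1 (id 4, lev 1), c37 (id 6, lev 1).
Iteration 2: rows with reply_to in {4,6} -> c17 (id 5, lev 2), c19 (id 10, lev 2), c35 (id 14, lev 2).
Iteration 3: rows with reply_to in {5,10,14} -> c24 (id 13, lev 3).
Iteration 4: no rows with reply_to in {13}; recursion stops.

3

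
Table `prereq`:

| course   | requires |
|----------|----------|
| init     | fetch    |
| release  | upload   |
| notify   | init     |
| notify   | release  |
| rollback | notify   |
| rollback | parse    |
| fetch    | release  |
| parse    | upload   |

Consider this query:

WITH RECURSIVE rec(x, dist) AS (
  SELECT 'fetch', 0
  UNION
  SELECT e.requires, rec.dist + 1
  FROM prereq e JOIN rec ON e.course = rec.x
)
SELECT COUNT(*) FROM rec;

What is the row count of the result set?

3

Base: (fetch, dist=0).
Iteration 1: edges from {fetch} -> (release, dist=1).
Iteration 2: edges from {release} -> (upload, dist=2).
Iteration 3: no outgoing edges from {upload}; recursion stops.
Total rows emitted: 3.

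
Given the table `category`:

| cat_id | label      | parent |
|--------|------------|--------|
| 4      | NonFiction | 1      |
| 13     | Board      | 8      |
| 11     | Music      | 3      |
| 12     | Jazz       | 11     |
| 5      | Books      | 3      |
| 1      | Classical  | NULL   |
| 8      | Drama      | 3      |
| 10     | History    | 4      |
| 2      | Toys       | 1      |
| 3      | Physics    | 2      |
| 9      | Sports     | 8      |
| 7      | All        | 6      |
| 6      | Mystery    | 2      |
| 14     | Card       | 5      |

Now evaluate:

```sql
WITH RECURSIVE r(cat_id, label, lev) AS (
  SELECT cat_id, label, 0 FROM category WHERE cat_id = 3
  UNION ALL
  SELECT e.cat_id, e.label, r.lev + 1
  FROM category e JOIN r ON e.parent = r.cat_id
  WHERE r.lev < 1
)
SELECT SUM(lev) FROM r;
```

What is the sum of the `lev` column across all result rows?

Base: cat_id=3 (Physics) at lev 0.
Iteration 1: rows with parent in {3} -> Books (id 5, lev 1), Drama (id 8, lev 1), Music (id 11, lev 1).
Iteration 2: lev < 1 fails for all current rows; recursion stops.
SUM(lev) = 0 + 1 + 1 + 1 = 3.

3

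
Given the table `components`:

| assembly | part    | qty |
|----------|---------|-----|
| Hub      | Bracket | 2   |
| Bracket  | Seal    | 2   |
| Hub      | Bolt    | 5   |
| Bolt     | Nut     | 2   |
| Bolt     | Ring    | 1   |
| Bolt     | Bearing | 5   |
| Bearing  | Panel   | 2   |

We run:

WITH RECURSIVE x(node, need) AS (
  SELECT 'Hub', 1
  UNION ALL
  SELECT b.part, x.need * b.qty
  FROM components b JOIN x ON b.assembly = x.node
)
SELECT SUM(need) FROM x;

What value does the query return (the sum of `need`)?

Base: (Hub, need=1).
Iteration 1: components of {Hub} -> Bolt = 1*5 = 5, Bracket = 1*2 = 2.
Iteration 2: components of {Bolt,Bracket} -> Bearing = 5*5 = 25, Nut = 5*2 = 10, Ring = 5*1 = 5, Seal = 2*2 = 4.
Iteration 3: components of {Bearing,Nut,Ring,Seal} -> Panel = 25*2 = 50.
Iteration 4: no further components; recursion stops.
SUM(need) = 1 + 2 + 5 + 4 + 10 + 5 + 25 + 50 = 102.

102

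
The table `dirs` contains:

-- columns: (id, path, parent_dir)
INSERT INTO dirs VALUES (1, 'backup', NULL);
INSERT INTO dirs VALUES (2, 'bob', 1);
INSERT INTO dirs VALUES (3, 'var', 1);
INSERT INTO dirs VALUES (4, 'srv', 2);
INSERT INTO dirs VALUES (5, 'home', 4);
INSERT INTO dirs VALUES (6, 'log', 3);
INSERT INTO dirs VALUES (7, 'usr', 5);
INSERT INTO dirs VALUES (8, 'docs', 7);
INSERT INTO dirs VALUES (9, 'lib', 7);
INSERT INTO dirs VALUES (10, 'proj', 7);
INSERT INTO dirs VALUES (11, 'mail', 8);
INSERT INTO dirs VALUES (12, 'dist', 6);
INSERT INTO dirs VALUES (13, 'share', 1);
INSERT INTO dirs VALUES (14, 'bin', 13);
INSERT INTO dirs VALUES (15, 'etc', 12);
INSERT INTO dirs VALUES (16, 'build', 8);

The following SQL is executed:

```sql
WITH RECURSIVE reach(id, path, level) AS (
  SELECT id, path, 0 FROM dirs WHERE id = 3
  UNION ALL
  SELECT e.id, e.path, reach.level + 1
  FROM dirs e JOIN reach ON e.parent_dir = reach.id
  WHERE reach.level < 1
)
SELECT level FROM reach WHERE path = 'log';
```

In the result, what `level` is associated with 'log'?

Base: id=3 (var) at level 0.
Iteration 1: rows with parent_dir in {3} -> log (id 6, level 1).
Iteration 2: level < 1 fails for all current rows; recursion stops.

1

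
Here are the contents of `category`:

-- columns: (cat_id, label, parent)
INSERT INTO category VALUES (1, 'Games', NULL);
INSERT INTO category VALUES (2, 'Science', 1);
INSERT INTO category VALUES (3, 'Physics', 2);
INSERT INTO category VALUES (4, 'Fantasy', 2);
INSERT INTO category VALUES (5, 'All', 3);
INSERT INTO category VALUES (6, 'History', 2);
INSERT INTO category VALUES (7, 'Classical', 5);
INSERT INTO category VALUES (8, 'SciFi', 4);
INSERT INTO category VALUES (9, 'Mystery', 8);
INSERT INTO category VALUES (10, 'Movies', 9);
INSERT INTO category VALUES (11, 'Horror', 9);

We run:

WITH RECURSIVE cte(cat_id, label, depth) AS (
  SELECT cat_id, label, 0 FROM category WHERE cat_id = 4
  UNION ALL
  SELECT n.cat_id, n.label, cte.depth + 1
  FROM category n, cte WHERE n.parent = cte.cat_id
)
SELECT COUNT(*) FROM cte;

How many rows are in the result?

Base: cat_id=4 (Fantasy) at depth 0.
Iteration 1: rows with parent in {4} -> SciFi (id 8, depth 1).
Iteration 2: rows with parent in {8} -> Mystery (id 9, depth 2).
Iteration 3: rows with parent in {9} -> Movies (id 10, depth 3), Horror (id 11, depth 3).
Iteration 4: no rows with parent in {10,11}; recursion stops.
Total rows emitted: 5.

5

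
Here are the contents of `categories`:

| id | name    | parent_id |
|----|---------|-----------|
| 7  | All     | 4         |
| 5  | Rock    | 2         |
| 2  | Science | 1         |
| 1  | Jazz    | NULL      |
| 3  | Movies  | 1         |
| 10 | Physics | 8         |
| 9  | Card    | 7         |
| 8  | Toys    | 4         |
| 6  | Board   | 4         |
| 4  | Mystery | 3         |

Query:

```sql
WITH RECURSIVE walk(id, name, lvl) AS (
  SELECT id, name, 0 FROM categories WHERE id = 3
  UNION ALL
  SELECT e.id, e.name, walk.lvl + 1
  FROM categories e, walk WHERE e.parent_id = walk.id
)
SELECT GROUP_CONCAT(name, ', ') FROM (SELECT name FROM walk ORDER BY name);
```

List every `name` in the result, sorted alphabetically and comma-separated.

All, Board, Card, Movies, Mystery, Physics, Toys

Base: id=3 (Movies) at lvl 0.
Iteration 1: rows with parent_id in {3} -> Mystery (id 4, lvl 1).
Iteration 2: rows with parent_id in {4} -> Board (id 6, lvl 2), All (id 7, lvl 2), Toys (id 8, lvl 2).
Iteration 3: rows with parent_id in {6,7,8} -> Card (id 9, lvl 3), Physics (id 10, lvl 3).
Iteration 4: no rows with parent_id in {9,10}; recursion stops.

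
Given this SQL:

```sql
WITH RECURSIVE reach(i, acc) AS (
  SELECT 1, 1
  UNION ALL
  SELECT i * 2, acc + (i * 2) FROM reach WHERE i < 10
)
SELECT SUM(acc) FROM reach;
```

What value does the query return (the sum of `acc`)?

57

Base: i=1, acc=1.
Iteration 1: 1 < 10 holds -> i = 1 * 2 = 2, acc = 1 + 2 = 3.
Iteration 2: 2 < 10 holds -> i = 2 * 2 = 4, acc = 3 + 4 = 7.
Iteration 3: 4 < 10 holds -> i = 4 * 2 = 8, acc = 7 + 8 = 15.
Iteration 4: 8 < 10 holds -> i = 8 * 2 = 16, acc = 15 + 16 = 31.
Iteration 5: 16 < 10 fails; recursion stops.
SUM(acc) = 1 + 3 + 7 + 15 + 31 = 57.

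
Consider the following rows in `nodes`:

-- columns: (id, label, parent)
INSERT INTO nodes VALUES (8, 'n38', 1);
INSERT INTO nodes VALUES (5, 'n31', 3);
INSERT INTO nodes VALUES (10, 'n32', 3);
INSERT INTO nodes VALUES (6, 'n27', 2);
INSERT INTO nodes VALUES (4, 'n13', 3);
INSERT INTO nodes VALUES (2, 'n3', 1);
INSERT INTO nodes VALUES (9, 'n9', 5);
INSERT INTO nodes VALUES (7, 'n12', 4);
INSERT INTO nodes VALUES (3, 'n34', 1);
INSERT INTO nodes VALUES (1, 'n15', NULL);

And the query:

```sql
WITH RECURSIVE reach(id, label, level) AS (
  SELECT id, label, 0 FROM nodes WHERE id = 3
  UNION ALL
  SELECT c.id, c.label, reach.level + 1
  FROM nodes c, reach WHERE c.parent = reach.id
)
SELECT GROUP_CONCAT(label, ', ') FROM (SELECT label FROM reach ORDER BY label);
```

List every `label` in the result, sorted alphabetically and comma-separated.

Base: id=3 (n34) at level 0.
Iteration 1: rows with parent in {3} -> n13 (id 4, level 1), n31 (id 5, level 1), n32 (id 10, level 1).
Iteration 2: rows with parent in {4,5,10} -> n12 (id 7, level 2), n9 (id 9, level 2).
Iteration 3: no rows with parent in {7,9}; recursion stops.

n12, n13, n31, n32, n34, n9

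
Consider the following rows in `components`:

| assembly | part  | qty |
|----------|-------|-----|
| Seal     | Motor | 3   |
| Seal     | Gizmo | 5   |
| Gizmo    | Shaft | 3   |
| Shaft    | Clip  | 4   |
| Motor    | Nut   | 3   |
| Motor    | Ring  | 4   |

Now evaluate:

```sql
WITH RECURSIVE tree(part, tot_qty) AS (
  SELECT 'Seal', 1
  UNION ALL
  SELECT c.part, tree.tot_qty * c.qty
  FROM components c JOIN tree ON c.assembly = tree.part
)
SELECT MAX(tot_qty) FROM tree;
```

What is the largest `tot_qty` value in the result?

60

Base: (Seal, tot_qty=1).
Iteration 1: components of {Seal} -> Gizmo = 1*5 = 5, Motor = 1*3 = 3.
Iteration 2: components of {Gizmo,Motor} -> Nut = 3*3 = 9, Ring = 3*4 = 12, Shaft = 5*3 = 15.
Iteration 3: components of {Nut,Ring,Shaft} -> Clip = 15*4 = 60.
Iteration 4: no further components; recursion stops.
tot_qty values: 1, 3, 5, 9, 12, 15, 60; the maximum is 60.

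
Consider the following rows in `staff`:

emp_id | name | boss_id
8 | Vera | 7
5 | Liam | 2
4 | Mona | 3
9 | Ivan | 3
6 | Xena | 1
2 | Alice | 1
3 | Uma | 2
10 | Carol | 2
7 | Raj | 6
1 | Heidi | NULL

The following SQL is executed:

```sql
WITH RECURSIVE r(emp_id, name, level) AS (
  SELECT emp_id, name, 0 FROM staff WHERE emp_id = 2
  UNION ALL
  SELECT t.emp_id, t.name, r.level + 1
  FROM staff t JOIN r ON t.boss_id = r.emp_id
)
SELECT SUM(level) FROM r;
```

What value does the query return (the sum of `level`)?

Base: emp_id=2 (Alice) at level 0.
Iteration 1: rows with boss_id in {2} -> Uma (id 3, level 1), Liam (id 5, level 1), Carol (id 10, level 1).
Iteration 2: rows with boss_id in {3,5,10} -> Mona (id 4, level 2), Ivan (id 9, level 2).
Iteration 3: no rows with boss_id in {4,9}; recursion stops.
SUM(level) = 0 + 1 + 1 + 1 + 2 + 2 = 7.

7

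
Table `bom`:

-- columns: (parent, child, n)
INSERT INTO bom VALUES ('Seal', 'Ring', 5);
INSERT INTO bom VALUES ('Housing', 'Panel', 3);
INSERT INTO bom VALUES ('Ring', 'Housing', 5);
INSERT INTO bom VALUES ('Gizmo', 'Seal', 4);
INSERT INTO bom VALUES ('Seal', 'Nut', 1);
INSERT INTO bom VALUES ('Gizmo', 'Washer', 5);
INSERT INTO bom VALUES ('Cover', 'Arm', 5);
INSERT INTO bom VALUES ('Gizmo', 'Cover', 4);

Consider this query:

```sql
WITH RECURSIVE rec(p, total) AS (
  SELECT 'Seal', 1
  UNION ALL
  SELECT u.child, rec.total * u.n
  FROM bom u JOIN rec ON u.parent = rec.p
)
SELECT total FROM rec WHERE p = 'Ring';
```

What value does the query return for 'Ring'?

5

Base: (Seal, total=1).
Iteration 1: components of {Seal} -> Nut = 1*1 = 1, Ring = 1*5 = 5.
Iteration 2: components of {Nut,Ring} -> Housing = 5*5 = 25.
Iteration 3: components of {Housing} -> Panel = 25*3 = 75.
Iteration 4: no further components; recursion stops.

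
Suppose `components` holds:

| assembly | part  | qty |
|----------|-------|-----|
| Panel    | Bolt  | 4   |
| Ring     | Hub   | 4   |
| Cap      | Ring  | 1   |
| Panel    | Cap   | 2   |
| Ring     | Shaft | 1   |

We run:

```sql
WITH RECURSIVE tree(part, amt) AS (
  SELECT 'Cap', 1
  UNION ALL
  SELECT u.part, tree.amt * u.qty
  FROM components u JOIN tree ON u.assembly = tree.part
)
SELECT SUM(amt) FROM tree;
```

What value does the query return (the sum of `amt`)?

Base: (Cap, amt=1).
Iteration 1: components of {Cap} -> Ring = 1*1 = 1.
Iteration 2: components of {Ring} -> Hub = 1*4 = 4, Shaft = 1*1 = 1.
Iteration 3: no further components; recursion stops.
SUM(amt) = 1 + 1 + 1 + 4 = 7.

7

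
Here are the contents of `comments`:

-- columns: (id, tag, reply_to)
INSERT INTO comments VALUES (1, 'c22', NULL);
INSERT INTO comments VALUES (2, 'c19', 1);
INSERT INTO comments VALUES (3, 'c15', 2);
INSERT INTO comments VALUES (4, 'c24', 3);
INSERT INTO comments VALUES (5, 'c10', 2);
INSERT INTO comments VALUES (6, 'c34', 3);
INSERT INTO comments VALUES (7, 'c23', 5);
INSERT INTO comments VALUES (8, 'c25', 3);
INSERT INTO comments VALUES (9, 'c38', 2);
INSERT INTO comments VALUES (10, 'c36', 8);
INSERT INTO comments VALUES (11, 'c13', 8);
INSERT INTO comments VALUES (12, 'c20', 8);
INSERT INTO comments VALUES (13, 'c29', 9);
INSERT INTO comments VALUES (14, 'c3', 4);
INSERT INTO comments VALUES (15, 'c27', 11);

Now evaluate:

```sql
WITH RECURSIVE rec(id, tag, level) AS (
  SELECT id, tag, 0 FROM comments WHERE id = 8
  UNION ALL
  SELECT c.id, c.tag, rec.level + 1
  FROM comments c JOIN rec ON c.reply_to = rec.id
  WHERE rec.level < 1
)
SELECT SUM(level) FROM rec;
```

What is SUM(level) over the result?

Base: id=8 (c25) at level 0.
Iteration 1: rows with reply_to in {8} -> c36 (id 10, level 1), c13 (id 11, level 1), c20 (id 12, level 1).
Iteration 2: level < 1 fails for all current rows; recursion stops.
SUM(level) = 0 + 1 + 1 + 1 = 3.

3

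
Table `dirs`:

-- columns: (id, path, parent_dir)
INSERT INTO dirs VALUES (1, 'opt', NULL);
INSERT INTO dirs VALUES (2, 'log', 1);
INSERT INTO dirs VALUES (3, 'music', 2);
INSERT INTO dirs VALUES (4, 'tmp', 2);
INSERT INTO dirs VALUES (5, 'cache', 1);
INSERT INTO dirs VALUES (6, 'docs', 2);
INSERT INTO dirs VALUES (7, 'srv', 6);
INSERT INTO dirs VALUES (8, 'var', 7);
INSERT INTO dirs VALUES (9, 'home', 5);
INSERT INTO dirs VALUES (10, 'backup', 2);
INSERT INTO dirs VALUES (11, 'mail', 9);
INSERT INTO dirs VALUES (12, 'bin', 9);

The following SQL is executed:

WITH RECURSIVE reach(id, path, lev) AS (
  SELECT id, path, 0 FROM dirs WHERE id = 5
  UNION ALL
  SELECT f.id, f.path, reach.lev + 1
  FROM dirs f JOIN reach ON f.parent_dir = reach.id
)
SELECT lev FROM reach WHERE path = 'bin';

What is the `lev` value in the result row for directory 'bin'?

2

Base: id=5 (cache) at lev 0.
Iteration 1: rows with parent_dir in {5} -> home (id 9, lev 1).
Iteration 2: rows with parent_dir in {9} -> mail (id 11, lev 2), bin (id 12, lev 2).
Iteration 3: no rows with parent_dir in {11,12}; recursion stops.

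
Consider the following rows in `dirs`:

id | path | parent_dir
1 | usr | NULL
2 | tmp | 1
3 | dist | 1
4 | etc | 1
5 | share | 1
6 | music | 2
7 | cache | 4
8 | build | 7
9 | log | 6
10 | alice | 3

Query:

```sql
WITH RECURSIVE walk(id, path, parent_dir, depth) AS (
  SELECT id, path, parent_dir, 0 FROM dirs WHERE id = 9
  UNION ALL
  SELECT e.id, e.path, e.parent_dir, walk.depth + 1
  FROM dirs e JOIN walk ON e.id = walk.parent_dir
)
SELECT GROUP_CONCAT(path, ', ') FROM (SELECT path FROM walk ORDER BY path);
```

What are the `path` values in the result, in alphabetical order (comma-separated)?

log, music, tmp, usr

Base: id=9 (log), parent_dir=6, depth 0.
Iteration 1: join on id=6 -> music (id 6, parent_dir=2, depth 1).
Iteration 2: join on id=2 -> tmp (id 2, parent_dir=1, depth 2).
Iteration 3: join on id=1 -> usr (id 1, parent_dir=NULL, depth 3).
Iteration 4: parent_dir is NULL; no match; recursion stops.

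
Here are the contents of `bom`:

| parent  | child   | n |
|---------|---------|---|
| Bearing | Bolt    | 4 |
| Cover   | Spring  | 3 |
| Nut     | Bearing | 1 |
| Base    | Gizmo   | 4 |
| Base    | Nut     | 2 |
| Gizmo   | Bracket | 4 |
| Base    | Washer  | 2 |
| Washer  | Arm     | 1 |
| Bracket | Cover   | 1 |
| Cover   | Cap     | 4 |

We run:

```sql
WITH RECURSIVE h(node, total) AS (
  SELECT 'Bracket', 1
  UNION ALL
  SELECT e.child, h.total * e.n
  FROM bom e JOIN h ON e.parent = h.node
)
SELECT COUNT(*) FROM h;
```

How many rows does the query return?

Base: (Bracket, total=1).
Iteration 1: components of {Bracket} -> Cover = 1*1 = 1.
Iteration 2: components of {Cover} -> Cap = 1*4 = 4, Spring = 1*3 = 3.
Iteration 3: no further components; recursion stops.
Total rows emitted: 4.

4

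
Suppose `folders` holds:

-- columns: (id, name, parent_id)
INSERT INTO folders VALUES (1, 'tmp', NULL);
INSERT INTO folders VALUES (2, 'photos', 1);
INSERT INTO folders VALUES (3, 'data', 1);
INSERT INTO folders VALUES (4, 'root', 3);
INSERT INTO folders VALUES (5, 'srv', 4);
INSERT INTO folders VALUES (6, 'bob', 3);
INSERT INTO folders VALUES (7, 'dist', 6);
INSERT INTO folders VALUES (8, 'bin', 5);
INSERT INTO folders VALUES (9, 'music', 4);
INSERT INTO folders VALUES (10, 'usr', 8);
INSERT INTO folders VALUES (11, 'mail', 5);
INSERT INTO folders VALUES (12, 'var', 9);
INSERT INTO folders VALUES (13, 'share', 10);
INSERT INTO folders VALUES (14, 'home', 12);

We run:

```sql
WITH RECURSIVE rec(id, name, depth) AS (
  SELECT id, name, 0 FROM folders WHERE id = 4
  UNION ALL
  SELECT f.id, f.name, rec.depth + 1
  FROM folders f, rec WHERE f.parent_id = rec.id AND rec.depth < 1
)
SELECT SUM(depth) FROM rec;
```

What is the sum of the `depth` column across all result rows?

2

Base: id=4 (root) at depth 0.
Iteration 1: rows with parent_id in {4} -> srv (id 5, depth 1), music (id 9, depth 1).
Iteration 2: depth < 1 fails for all current rows; recursion stops.
SUM(depth) = 0 + 1 + 1 = 2.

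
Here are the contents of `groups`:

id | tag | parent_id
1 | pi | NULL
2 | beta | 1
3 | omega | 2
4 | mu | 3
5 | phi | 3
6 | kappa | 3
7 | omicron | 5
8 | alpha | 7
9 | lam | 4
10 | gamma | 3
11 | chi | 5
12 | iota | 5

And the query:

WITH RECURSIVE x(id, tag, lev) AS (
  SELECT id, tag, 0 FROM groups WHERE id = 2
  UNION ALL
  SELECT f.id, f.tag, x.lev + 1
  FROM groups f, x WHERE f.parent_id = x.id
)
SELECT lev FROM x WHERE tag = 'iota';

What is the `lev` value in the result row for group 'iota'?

Base: id=2 (beta) at lev 0.
Iteration 1: rows with parent_id in {2} -> omega (id 3, lev 1).
Iteration 2: rows with parent_id in {3} -> mu (id 4, lev 2), phi (id 5, lev 2), kappa (id 6, lev 2), gamma (id 10, lev 2).
Iteration 3: rows with parent_id in {4,5,6,10} -> omicron (id 7, lev 3), lam (id 9, lev 3), chi (id 11, lev 3), iota (id 12, lev 3).
Iteration 4: rows with parent_id in {7,9,11,12} -> alpha (id 8, lev 4).
Iteration 5: no rows with parent_id in {8}; recursion stops.

3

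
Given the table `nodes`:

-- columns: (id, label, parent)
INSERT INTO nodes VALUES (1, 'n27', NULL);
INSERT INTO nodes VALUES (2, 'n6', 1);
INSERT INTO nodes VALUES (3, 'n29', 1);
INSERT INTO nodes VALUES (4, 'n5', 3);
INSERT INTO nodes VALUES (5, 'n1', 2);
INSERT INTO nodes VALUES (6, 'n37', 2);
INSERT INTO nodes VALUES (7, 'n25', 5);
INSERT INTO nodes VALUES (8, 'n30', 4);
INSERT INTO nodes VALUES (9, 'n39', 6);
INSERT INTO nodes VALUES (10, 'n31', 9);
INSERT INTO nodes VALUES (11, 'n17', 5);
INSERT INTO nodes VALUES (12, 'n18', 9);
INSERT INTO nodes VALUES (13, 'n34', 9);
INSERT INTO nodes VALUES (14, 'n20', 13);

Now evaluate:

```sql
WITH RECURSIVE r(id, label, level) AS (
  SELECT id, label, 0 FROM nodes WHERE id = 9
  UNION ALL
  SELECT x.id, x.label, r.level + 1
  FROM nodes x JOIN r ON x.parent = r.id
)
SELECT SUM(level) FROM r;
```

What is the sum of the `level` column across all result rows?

5

Base: id=9 (n39) at level 0.
Iteration 1: rows with parent in {9} -> n31 (id 10, level 1), n18 (id 12, level 1), n34 (id 13, level 1).
Iteration 2: rows with parent in {10,12,13} -> n20 (id 14, level 2).
Iteration 3: no rows with parent in {14}; recursion stops.
SUM(level) = 0 + 1 + 1 + 1 + 2 = 5.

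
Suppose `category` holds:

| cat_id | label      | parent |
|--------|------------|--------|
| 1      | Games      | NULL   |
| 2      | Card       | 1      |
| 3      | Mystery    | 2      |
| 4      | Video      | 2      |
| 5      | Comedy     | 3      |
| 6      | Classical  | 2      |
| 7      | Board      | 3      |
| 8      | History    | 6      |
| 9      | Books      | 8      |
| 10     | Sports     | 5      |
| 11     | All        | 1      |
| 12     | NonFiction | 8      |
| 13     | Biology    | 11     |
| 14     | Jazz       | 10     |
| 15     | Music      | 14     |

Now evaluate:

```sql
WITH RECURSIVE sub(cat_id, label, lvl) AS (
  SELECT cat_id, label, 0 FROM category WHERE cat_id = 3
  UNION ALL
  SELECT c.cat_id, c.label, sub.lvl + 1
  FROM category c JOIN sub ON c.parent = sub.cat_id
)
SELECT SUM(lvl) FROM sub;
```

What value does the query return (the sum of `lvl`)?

11

Base: cat_id=3 (Mystery) at lvl 0.
Iteration 1: rows with parent in {3} -> Comedy (id 5, lvl 1), Board (id 7, lvl 1).
Iteration 2: rows with parent in {5,7} -> Sports (id 10, lvl 2).
Iteration 3: rows with parent in {10} -> Jazz (id 14, lvl 3).
Iteration 4: rows with parent in {14} -> Music (id 15, lvl 4).
Iteration 5: no rows with parent in {15}; recursion stops.
SUM(lvl) = 0 + 1 + 1 + 2 + 3 + 4 = 11.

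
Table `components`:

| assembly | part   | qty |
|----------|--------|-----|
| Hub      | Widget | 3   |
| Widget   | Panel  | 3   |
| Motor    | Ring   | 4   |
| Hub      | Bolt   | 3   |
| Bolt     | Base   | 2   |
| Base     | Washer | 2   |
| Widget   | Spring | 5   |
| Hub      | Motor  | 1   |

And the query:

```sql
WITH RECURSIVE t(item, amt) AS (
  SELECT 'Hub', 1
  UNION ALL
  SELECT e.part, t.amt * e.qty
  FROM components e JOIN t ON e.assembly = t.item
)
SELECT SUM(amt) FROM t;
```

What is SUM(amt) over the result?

54

Base: (Hub, amt=1).
Iteration 1: components of {Hub} -> Bolt = 1*3 = 3, Motor = 1*1 = 1, Widget = 1*3 = 3.
Iteration 2: components of {Bolt,Motor,Widget} -> Base = 3*2 = 6, Panel = 3*3 = 9, Ring = 1*4 = 4, Spring = 3*5 = 15.
Iteration 3: components of {Base,Panel,Ring,Spring} -> Washer = 6*2 = 12.
Iteration 4: no further components; recursion stops.
SUM(amt) = 1 + 1 + 3 + 3 + 4 + 6 + 15 + 9 + 12 = 54.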